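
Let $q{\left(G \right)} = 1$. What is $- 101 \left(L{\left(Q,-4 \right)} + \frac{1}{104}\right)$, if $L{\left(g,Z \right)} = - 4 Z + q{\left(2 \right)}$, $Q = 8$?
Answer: $- \frac{178669}{104} \approx -1718.0$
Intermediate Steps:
$L{\left(g,Z \right)} = 1 - 4 Z$ ($L{\left(g,Z \right)} = - 4 Z + 1 = 1 - 4 Z$)
$- 101 \left(L{\left(Q,-4 \right)} + \frac{1}{104}\right) = - 101 \left(\left(1 - -16\right) + \frac{1}{104}\right) = - 101 \left(\left(1 + 16\right) + \frac{1}{104}\right) = - 101 \left(17 + \frac{1}{104}\right) = \left(-101\right) \frac{1769}{104} = - \frac{178669}{104}$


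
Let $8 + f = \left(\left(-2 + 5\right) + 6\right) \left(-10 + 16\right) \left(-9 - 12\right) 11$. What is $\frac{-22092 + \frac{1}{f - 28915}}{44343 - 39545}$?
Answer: $- \frac{914542525}{198622806} \approx -4.6044$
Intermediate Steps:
$f = -12482$ ($f = -8 + \left(\left(-2 + 5\right) + 6\right) \left(-10 + 16\right) \left(-9 - 12\right) 11 = -8 + \left(3 + 6\right) 6 \left(-21\right) 11 = -8 + 9 \left(-126\right) 11 = -8 - 12474 = -12482$)
$\frac{-22092 + \frac{1}{f - 28915}}{44343 - 39545} = \frac{-22092 + \frac{1}{-12482 - 28915}}{44343 - 39545} = \frac{-22092 + \frac{1}{-12482 - 28915}}{4798} = \left(-22092 + \frac{1}{-41397}\right) \frac{1}{4798} = \left(-22092 - \frac{1}{41397}\right) \frac{1}{4798} = \left(- \frac{914542525}{41397}\right) \frac{1}{4798} = - \frac{914542525}{198622806}$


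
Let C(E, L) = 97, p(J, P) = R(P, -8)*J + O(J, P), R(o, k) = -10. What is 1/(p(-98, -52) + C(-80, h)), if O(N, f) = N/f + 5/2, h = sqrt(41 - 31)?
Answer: 13/14058 ≈ 0.00092474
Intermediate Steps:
h = sqrt(10) ≈ 3.1623
O(N, f) = 5/2 + N/f (O(N, f) = N/f + 5*(1/2) = N/f + 5/2 = 5/2 + N/f)
p(J, P) = 5/2 - 10*J + J/P (p(J, P) = -10*J + (5/2 + J/P) = 5/2 - 10*J + J/P)
1/(p(-98, -52) + C(-80, h)) = 1/((5/2 - 10*(-98) - 98/(-52)) + 97) = 1/((5/2 + 980 - 98*(-1/52)) + 97) = 1/((5/2 + 980 + 49/26) + 97) = 1/(12797/13 + 97) = 1/(14058/13) = 13/14058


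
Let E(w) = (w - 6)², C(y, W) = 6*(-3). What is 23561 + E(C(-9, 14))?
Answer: 24137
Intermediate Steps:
C(y, W) = -18
E(w) = (-6 + w)²
23561 + E(C(-9, 14)) = 23561 + (-6 - 18)² = 23561 + (-24)² = 23561 + 576 = 24137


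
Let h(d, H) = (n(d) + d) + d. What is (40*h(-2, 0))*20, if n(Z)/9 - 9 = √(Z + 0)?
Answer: 61600 + 7200*I*√2 ≈ 61600.0 + 10182.0*I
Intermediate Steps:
n(Z) = 81 + 9*√Z (n(Z) = 81 + 9*√(Z + 0) = 81 + 9*√Z)
h(d, H) = 81 + 2*d + 9*√d (h(d, H) = ((81 + 9*√d) + d) + d = (81 + d + 9*√d) + d = 81 + 2*d + 9*√d)
(40*h(-2, 0))*20 = (40*(81 + 2*(-2) + 9*√(-2)))*20 = (40*(81 - 4 + 9*(I*√2)))*20 = (40*(81 - 4 + 9*I*√2))*20 = (40*(77 + 9*I*√2))*20 = (3080 + 360*I*√2)*20 = 61600 + 7200*I*√2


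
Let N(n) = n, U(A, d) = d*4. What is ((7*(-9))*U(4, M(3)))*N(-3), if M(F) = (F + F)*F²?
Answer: 40824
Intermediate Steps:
M(F) = 2*F³ (M(F) = (2*F)*F² = 2*F³)
U(A, d) = 4*d
((7*(-9))*U(4, M(3)))*N(-3) = ((7*(-9))*(4*(2*3³)))*(-3) = -252*2*27*(-3) = -252*54*(-3) = -63*216*(-3) = -13608*(-3) = 40824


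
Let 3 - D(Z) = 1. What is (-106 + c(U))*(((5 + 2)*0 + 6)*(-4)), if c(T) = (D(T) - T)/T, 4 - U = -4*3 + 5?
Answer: 28200/11 ≈ 2563.6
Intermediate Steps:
D(Z) = 2 (D(Z) = 3 - 1*1 = 3 - 1 = 2)
U = 11 (U = 4 - (-4*3 + 5) = 4 - (-12 + 5) = 4 - 1*(-7) = 4 + 7 = 11)
c(T) = (2 - T)/T
(-106 + c(U))*(((5 + 2)*0 + 6)*(-4)) = (-106 + (2 - 1*11)/11)*(((5 + 2)*0 + 6)*(-4)) = (-106 + (2 - 11)/11)*((7*0 + 6)*(-4)) = (-106 + (1/11)*(-9))*((0 + 6)*(-4)) = (-106 - 9/11)*(6*(-4)) = -1175/11*(-24) = 28200/11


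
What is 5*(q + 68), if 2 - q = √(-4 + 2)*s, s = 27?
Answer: 350 - 135*I*√2 ≈ 350.0 - 190.92*I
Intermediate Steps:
q = 2 - 27*I*√2 (q = 2 - √(-4 + 2)*27 = 2 - √(-2)*27 = 2 - I*√2*27 = 2 - 27*I*√2 ≈ 2.0 - 38.184*I)
5*(q + 68) = 5*((2 - 27*I*√2) + 68) = 5*(70 - 27*I*√2) = 350 - 135*I*√2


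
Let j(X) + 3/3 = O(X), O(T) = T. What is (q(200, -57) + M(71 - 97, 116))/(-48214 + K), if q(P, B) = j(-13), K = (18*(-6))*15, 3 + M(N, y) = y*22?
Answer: -2535/49834 ≈ -0.050869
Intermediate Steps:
j(X) = -1 + X
M(N, y) = -3 + 22*y (M(N, y) = -3 + y*22 = -3 + 22*y)
K = -1620 (K = -108*15 = -1620)
q(P, B) = -14 (q(P, B) = -1 - 13 = -14)
(q(200, -57) + M(71 - 97, 116))/(-48214 + K) = (-14 + (-3 + 22*116))/(-48214 - 1620) = (-14 + (-3 + 2552))/(-49834) = (-14 + 2549)*(-1/49834) = 2535*(-1/49834) = -2535/49834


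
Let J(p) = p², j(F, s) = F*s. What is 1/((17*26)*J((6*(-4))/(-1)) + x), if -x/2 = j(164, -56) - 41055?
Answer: 1/355070 ≈ 2.8163e-6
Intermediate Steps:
x = 100478 (x = -2*(164*(-56) - 41055) = -2*(-9184 - 41055) = -2*(-50239) = 100478)
1/((17*26)*J((6*(-4))/(-1)) + x) = 1/((17*26)*((6*(-4))/(-1))² + 100478) = 1/(442*(-24*(-1))² + 100478) = 1/(442*24² + 100478) = 1/(442*576 + 100478) = 1/(254592 + 100478) = 1/355070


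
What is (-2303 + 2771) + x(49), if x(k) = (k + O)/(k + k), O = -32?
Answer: 45881/98 ≈ 468.17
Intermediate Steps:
x(k) = (-32 + k)/(2*k) (x(k) = (k - 32)/(k + k) = (-32 + k)/((2*k)) = (-32 + k)*(1/(2*k)) = (-32 + k)/(2*k))
(-2303 + 2771) + x(49) = (-2303 + 2771) + (½)*(-32 + 49)/49 = 468 + (½)*(1/49)*17 = 468 + 17/98 = 45881/98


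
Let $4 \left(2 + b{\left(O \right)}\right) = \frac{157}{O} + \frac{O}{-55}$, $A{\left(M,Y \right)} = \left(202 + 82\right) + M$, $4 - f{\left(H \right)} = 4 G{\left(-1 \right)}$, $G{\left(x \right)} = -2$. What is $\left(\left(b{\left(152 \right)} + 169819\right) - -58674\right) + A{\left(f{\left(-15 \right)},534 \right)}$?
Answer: $\frac{7650622811}{33440} \approx 2.2879 \cdot 10^{5}$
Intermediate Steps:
$f{\left(H \right)} = 12$ ($f{\left(H \right)} = 4 - 4 \left(-2\right) = 4 - -8 = 4 + 8 = 12$)
$A{\left(M,Y \right)} = 284 + M$
$b{\left(O \right)} = -2 - \frac{O}{220} + \frac{157}{4 O}$ ($b{\left(O \right)} = -2 + \frac{\frac{157}{O} + \frac{O}{-55}}{4} = -2 + \frac{\frac{157}{O} + O \left(- \frac{1}{55}\right)}{4} = -2 + \frac{\frac{157}{O} - \frac{O}{55}}{4} = -2 - \left(- \frac{157}{4 O} + \frac{O}{220}\right) = -2 - \frac{O}{220} + \frac{157}{4 O}$)
$\left(\left(b{\left(152 \right)} + 169819\right) - -58674\right) + A{\left(f{\left(-15 \right)},534 \right)} = \left(\left(\frac{8635 - 152 \left(440 + 152\right)}{220 \cdot 152} + 169819\right) - -58674\right) + \left(284 + 12\right) = \left(\left(\frac{1}{220} \cdot \frac{1}{152} \left(8635 - 152 \cdot 592\right) + 169819\right) + \left(-3345 + 62019\right)\right) + 296 = \left(\left(\frac{1}{220} \cdot \frac{1}{152} \left(8635 - 89984\right) + 169819\right) + 58674\right) + 296 = \left(\left(\frac{1}{220} \cdot \frac{1}{152} \left(-81349\right) + 169819\right) + 58674\right) + 296 = \left(\left(- \frac{81349}{33440} + 169819\right) + 58674\right) + 296 = \left(\frac{5678666011}{33440} + 58674\right) + 296 = \frac{7640724571}{33440} + 296 = \frac{7650622811}{33440}$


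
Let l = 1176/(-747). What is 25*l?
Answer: -9800/249 ≈ -39.357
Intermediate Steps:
l = -392/249 (l = 1176*(-1/747) = -392/249 ≈ -1.5743)
25*l = 25*(-392/249) = -9800/249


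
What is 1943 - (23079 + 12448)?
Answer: -33584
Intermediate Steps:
1943 - (23079 + 12448) = 1943 - 1*35527 = 1943 - 35527 = -33584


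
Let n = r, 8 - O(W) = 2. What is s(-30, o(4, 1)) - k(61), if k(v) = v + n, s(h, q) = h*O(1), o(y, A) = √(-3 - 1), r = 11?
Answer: -252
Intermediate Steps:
O(W) = 6 (O(W) = 8 - 1*2 = 8 - 2 = 6)
n = 11
o(y, A) = 2*I (o(y, A) = √(-4) = 2*I)
s(h, q) = 6*h (s(h, q) = h*6 = 6*h)
k(v) = 11 + v (k(v) = v + 11 = 11 + v)
s(-30, o(4, 1)) - k(61) = 6*(-30) - (11 + 61) = -180 - 1*72 = -180 - 72 = -252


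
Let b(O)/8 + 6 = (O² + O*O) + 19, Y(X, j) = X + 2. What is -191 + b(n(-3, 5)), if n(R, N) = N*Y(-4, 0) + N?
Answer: 313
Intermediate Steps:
Y(X, j) = 2 + X
n(R, N) = -N (n(R, N) = N*(2 - 4) + N = N*(-2) + N = -2*N + N = -N)
b(O) = 104 + 16*O² (b(O) = -48 + 8*((O² + O*O) + 19) = -48 + 8*((O² + O²) + 19) = -48 + 8*(2*O² + 19) = -48 + 8*(19 + 2*O²) = -48 + (152 + 16*O²) = 104 + 16*O²)
-191 + b(n(-3, 5)) = -191 + (104 + 16*(-1*5)²) = -191 + (104 + 16*(-5)²) = -191 + (104 + 16*25) = -191 + (104 + 400) = -191 + 504 = 313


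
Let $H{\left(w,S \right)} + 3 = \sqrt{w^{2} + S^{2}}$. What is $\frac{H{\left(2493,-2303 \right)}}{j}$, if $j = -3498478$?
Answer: $\frac{3}{3498478} - \frac{\sqrt{11518858}}{3498478} \approx -0.00096926$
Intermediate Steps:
$H{\left(w,S \right)} = -3 + \sqrt{S^{2} + w^{2}}$ ($H{\left(w,S \right)} = -3 + \sqrt{w^{2} + S^{2}} = -3 + \sqrt{S^{2} + w^{2}}$)
$\frac{H{\left(2493,-2303 \right)}}{j} = \frac{-3 + \sqrt{\left(-2303\right)^{2} + 2493^{2}}}{-3498478} = \left(-3 + \sqrt{5303809 + 6215049}\right) \left(- \frac{1}{3498478}\right) = \left(-3 + \sqrt{11518858}\right) \left(- \frac{1}{3498478}\right) = \frac{3}{3498478} - \frac{\sqrt{11518858}}{3498478}$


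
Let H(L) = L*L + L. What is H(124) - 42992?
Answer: -27492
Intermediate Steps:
H(L) = L + L**2 (H(L) = L**2 + L = L + L**2)
H(124) - 42992 = 124*(1 + 124) - 42992 = 124*125 - 42992 = 15500 - 42992 = -27492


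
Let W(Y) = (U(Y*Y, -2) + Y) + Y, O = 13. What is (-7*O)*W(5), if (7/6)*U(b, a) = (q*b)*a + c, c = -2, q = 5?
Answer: 18746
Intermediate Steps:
U(b, a) = -12/7 + 30*a*b/7 (U(b, a) = 6*((5*b)*a - 2)/7 = 6*(5*a*b - 2)/7 = 6*(-2 + 5*a*b)/7 = -12/7 + 30*a*b/7)
W(Y) = -12/7 + 2*Y - 60*Y²/7 (W(Y) = ((-12/7 + (30/7)*(-2)*(Y*Y)) + Y) + Y = ((-12/7 + (30/7)*(-2)*Y²) + Y) + Y = ((-12/7 - 60*Y²/7) + Y) + Y = (-12/7 + Y - 60*Y²/7) + Y = -12/7 + 2*Y - 60*Y²/7)
(-7*O)*W(5) = (-7*13)*(-12/7 + 2*5 - 60/7*5²) = -91*(-12/7 + 10 - 60/7*25) = -91*(-12/7 + 10 - 1500/7) = -91*(-206) = 18746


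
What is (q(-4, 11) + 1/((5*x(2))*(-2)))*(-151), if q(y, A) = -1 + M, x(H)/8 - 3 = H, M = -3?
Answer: 241751/400 ≈ 604.38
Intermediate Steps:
x(H) = 24 + 8*H
q(y, A) = -4 (q(y, A) = -1 - 3 = -4)
(q(-4, 11) + 1/((5*x(2))*(-2)))*(-151) = (-4 + 1/((5*(24 + 8*2))*(-2)))*(-151) = (-4 + 1/((5*(24 + 16))*(-2)))*(-151) = (-4 + 1/((5*40)*(-2)))*(-151) = (-4 + 1/(200*(-2)))*(-151) = (-4 + 1/(-400))*(-151) = (-4 - 1/400)*(-151) = -1601/400*(-151) = 241751/400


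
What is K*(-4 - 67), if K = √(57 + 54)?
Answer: -71*√111 ≈ -748.03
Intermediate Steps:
K = √111 ≈ 10.536
K*(-4 - 67) = √111*(-4 - 67) = √111*(-71) = -71*√111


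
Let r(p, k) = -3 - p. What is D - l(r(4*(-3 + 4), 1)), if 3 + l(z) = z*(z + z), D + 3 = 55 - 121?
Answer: -164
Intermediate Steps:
D = -69 (D = -3 + (55 - 121) = -3 - 66 = -69)
l(z) = -3 + 2*z² (l(z) = -3 + z*(z + z) = -3 + z*(2*z) = -3 + 2*z²)
D - l(r(4*(-3 + 4), 1)) = -69 - (-3 + 2*(-3 - 4*(-3 + 4))²) = -69 - (-3 + 2*(-3 - 4)²) = -69 - (-3 + 2*(-7)²) = -69 - (-3 + 2*49) = -69 - (-3 + 98) = -69 - 1*95 = -69 - 95 = -164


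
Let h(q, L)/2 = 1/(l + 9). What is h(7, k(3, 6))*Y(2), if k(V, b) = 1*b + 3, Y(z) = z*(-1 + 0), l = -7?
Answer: -2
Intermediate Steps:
Y(z) = -z (Y(z) = z*(-1) = -z)
k(V, b) = 3 + b (k(V, b) = b + 3 = 3 + b)
h(q, L) = 1 (h(q, L) = 2/(-7 + 9) = 2/2 = 2*(½) = 1)
h(7, k(3, 6))*Y(2) = 1*(-1*2) = 1*(-2) = -2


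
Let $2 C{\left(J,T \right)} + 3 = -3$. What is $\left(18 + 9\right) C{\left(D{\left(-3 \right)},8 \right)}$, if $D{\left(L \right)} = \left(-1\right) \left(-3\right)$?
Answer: $-81$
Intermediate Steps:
$D{\left(L \right)} = 3$
$C{\left(J,T \right)} = -3$ ($C{\left(J,T \right)} = - \frac{3}{2} + \frac{1}{2} \left(-3\right) = - \frac{3}{2} - \frac{3}{2} = -3$)
$\left(18 + 9\right) C{\left(D{\left(-3 \right)},8 \right)} = \left(18 + 9\right) \left(-3\right) = 27 \left(-3\right) = -81$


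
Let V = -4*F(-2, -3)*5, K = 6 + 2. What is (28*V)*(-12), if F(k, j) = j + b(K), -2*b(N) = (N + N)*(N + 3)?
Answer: -611520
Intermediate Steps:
K = 8
b(N) = -N*(3 + N) (b(N) = -(N + N)*(N + 3)/2 = -2*N*(3 + N)/2 = -N*(3 + N))
F(k, j) = -88 + j (F(k, j) = j - 1*8*(3 + 8) = j - 1*8*11 = j - 88 = -88 + j)
V = 1820 (V = -4*(-88 - 3)*5 = -4*(-91)*5 = 364*5 = 1820)
(28*V)*(-12) = (28*1820)*(-12) = 50960*(-12) = -611520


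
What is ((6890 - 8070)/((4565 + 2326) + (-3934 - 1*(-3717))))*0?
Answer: 0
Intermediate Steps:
((6890 - 8070)/((4565 + 2326) + (-3934 - 1*(-3717))))*0 = -1180/(6891 + (-3934 + 3717))*0 = -1180/(6891 - 217)*0 = -1180/6674*0 = -1180*1/6674*0 = -590/3337*0 = 0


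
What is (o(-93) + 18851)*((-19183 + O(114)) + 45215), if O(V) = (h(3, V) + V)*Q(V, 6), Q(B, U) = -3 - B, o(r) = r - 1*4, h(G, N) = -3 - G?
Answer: 251228584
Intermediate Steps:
o(r) = -4 + r (o(r) = r - 4 = -4 + r)
O(V) = (-6 + V)*(-3 - V) (O(V) = ((-3 - 1*3) + V)*(-3 - V) = ((-3 - 3) + V)*(-3 - V) = (-6 + V)*(-3 - V))
(o(-93) + 18851)*((-19183 + O(114)) + 45215) = ((-4 - 93) + 18851)*((-19183 - (-6 + 114)*(3 + 114)) + 45215) = (-97 + 18851)*((-19183 - 1*108*117) + 45215) = 18754*((-19183 - 12636) + 45215) = 18754*(-31819 + 45215) = 18754*13396 = 251228584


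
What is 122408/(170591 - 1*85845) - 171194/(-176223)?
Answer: 18039555854/7467097179 ≈ 2.4159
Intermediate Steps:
122408/(170591 - 1*85845) - 171194/(-176223) = 122408/(170591 - 85845) - 171194*(-1/176223) = 122408/84746 + 171194/176223 = 122408*(1/84746) + 171194/176223 = 61204/42373 + 171194/176223 = 18039555854/7467097179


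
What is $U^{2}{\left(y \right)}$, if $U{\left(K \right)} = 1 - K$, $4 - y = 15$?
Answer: $144$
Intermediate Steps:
$y = -11$ ($y = 4 - 15 = -11$)
$U^{2}{\left(y \right)} = \left(1 - -11\right)^{2} = \left(1 + 11\right)^{2} = 12^{2} = 144$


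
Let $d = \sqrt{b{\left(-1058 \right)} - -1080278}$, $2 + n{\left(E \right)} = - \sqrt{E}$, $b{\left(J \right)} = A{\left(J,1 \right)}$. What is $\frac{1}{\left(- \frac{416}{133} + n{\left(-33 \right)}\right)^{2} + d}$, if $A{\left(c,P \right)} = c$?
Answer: $\frac{17689}{-118613 + 35378 \sqrt{269805} + 181412 i \sqrt{33}} \approx 0.00096571 - 5.5122 \cdot 10^{-5} i$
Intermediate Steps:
$b{\left(J \right)} = J$
$n{\left(E \right)} = -2 - \sqrt{E}$
$d = 2 \sqrt{269805}$ ($d = \sqrt{-1058 - -1080278} = \sqrt{-1058 + \left(-991099 + 2071377\right)} = \sqrt{-1058 + 1080278} = \sqrt{1079220} = 2 \sqrt{269805} \approx 1038.9$)
$\frac{1}{\left(- \frac{416}{133} + n{\left(-33 \right)}\right)^{2} + d} = \frac{1}{\left(- \frac{416}{133} - \left(2 + \sqrt{-33}\right)\right)^{2} + 2 \sqrt{269805}} = \frac{1}{\left(\left(-416\right) \frac{1}{133} - \left(2 + i \sqrt{33}\right)\right)^{2} + 2 \sqrt{269805}} = \frac{1}{\left(- \frac{416}{133} - \left(2 + i \sqrt{33}\right)\right)^{2} + 2 \sqrt{269805}} = \frac{1}{\left(- \frac{682}{133} - i \sqrt{33}\right)^{2} + 2 \sqrt{269805}}$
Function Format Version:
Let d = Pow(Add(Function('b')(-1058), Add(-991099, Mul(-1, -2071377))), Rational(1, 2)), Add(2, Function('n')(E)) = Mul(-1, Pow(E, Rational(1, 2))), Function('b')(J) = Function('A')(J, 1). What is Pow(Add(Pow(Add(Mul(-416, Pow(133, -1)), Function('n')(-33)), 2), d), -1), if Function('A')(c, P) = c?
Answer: Mul(17689, Pow(Add(-118613, Mul(35378, Pow(269805, Rational(1, 2))), Mul(181412, I, Pow(33, Rational(1, 2)))), -1)) ≈ Add(0.00096571, Mul(-5.5122e-5, I))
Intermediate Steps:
Function('b')(J) = J
Function('n')(E) = Add(-2, Mul(-1, Pow(E, Rational(1, 2))))
d = Mul(2, Pow(269805, Rational(1, 2))) (d = Pow(Add(-1058, Add(-991099, Mul(-1, -2071377))), Rational(1, 2)) = Pow(Add(-1058, Add(-991099, 2071377)), Rational(1, 2)) = Pow(Add(-1058, 1080278), Rational(1, 2)) = Pow(1079220, Rational(1, 2)) = Mul(2, Pow(269805, Rational(1, 2))) ≈ 1038.9)
Pow(Add(Pow(Add(Mul(-416, Pow(133, -1)), Function('n')(-33)), 2), d), -1) = Pow(Add(Pow(Add(Mul(-416, Pow(133, -1)), Add(-2, Mul(-1, Pow(-33, Rational(1, 2))))), 2), Mul(2, Pow(269805, Rational(1, 2)))), -1) = Pow(Add(Pow(Add(Mul(-416, Rational(1, 133)), Add(-2, Mul(-1, Mul(I, Pow(33, Rational(1, 2)))))), 2), Mul(2, Pow(269805, Rational(1, 2)))), -1) = Pow(Add(Pow(Add(Rational(-416, 133), Add(-2, Mul(-1, I, Pow(33, Rational(1, 2))))), 2), Mul(2, Pow(269805, Rational(1, 2)))), -1) = Pow(Add(Pow(Add(Rational(-682, 133), Mul(-1, I, Pow(33, Rational(1, 2)))), 2), Mul(2, Pow(269805, Rational(1, 2)))), -1)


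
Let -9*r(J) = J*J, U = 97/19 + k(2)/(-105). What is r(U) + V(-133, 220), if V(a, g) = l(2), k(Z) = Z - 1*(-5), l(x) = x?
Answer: -600046/731025 ≈ -0.82083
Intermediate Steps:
k(Z) = 5 + Z (k(Z) = Z + 5 = 5 + Z)
V(a, g) = 2
U = 1436/285 (U = 97/19 + (5 + 2)/(-105) = 97*(1/19) + 7*(-1/105) = 97/19 - 1/15 = 1436/285 ≈ 5.0386)
r(J) = -J²/9 (r(J) = -J*J/9 = -J²/9)
r(U) + V(-133, 220) = -(1436/285)²/9 + 2 = -⅑*2062096/81225 + 2 = -2062096/731025 + 2 = -600046/731025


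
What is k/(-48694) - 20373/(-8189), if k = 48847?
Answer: 592034779/398755166 ≈ 1.4847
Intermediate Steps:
k/(-48694) - 20373/(-8189) = 48847/(-48694) - 20373/(-8189) = 48847*(-1/48694) - 20373*(-1/8189) = -48847/48694 + 20373/8189 = 592034779/398755166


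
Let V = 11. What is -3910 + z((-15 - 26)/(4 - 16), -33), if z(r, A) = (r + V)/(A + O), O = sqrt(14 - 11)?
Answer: -16986943/4344 - 173*sqrt(3)/13032 ≈ -3910.5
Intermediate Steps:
O = sqrt(3) ≈ 1.7320
z(r, A) = (11 + r)/(A + sqrt(3)) (z(r, A) = (r + 11)/(A + sqrt(3)) = (11 + r)/(A + sqrt(3)))
-3910 + z((-15 - 26)/(4 - 16), -33) = -3910 + (11 + (-15 - 26)/(4 - 16))/(-33 + sqrt(3)) = -3910 + (11 - 41/(-12))/(-33 + sqrt(3)) = -3910 + (11 - 41*(-1/12))/(-33 + sqrt(3)) = -3910 + (11 + 41/12)/(-33 + sqrt(3)) = -3910 + (173/12)/(-33 + sqrt(3)) = -3910 + 173/(12*(-33 + sqrt(3)))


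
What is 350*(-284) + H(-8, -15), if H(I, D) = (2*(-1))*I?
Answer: -99384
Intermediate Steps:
H(I, D) = -2*I
350*(-284) + H(-8, -15) = 350*(-284) - 2*(-8) = -99400 + 16 = -99384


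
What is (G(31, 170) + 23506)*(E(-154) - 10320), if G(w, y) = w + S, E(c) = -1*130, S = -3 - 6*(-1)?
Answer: -245993000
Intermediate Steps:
S = 3 (S = -3 + 6 = 3)
E(c) = -130
G(w, y) = 3 + w (G(w, y) = w + 3 = 3 + w)
(G(31, 170) + 23506)*(E(-154) - 10320) = ((3 + 31) + 23506)*(-130 - 10320) = (34 + 23506)*(-10450) = 23540*(-10450) = -245993000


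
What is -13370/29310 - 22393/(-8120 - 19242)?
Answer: 29050889/80198022 ≈ 0.36224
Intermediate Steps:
-13370/29310 - 22393/(-8120 - 19242) = -13370*1/29310 - 22393/(-27362) = -1337/2931 - 22393*(-1/27362) = -1337/2931 + 22393/27362 = 29050889/80198022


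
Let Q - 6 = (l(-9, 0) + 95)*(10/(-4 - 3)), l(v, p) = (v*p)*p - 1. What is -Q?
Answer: 898/7 ≈ 128.29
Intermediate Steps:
l(v, p) = -1 + v*p**2 (l(v, p) = (p*v)*p - 1 = v*p**2 - 1 = -1 + v*p**2)
Q = -898/7 (Q = 6 + ((-1 - 9*0**2) + 95)*(10/(-4 - 3)) = 6 + ((-1 - 9*0) + 95)*(10/(-7)) = 6 + ((-1 + 0) + 95)*(-1/7*10) = 6 + (-1 + 95)*(-10/7) = 6 + 94*(-10/7) = 6 - 940/7 = -898/7 ≈ -128.29)
-Q = -1*(-898/7) = 898/7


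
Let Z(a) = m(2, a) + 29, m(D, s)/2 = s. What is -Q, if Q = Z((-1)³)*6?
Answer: -162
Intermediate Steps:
m(D, s) = 2*s
Z(a) = 29 + 2*a (Z(a) = 2*a + 29 = 29 + 2*a)
Q = 162 (Q = (29 + 2*(-1)³)*6 = (29 + 2*(-1))*6 = (29 - 2)*6 = 27*6 = 162)
-Q = -1*162 = -162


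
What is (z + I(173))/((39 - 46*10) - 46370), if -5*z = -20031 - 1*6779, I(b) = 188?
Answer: -1850/15597 ≈ -0.11861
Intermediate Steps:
z = 5362 (z = -(-20031 - 1*6779)/5 = -(-20031 - 6779)/5 = -⅕*(-26810) = 5362)
(z + I(173))/((39 - 46*10) - 46370) = (5362 + 188)/((39 - 46*10) - 46370) = 5550/((39 - 460) - 46370) = 5550/(-421 - 46370) = 5550/(-46791) = 5550*(-1/46791) = -1850/15597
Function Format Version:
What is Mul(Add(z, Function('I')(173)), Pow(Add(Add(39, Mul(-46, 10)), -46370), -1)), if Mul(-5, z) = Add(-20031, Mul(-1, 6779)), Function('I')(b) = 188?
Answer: Rational(-1850, 15597) ≈ -0.11861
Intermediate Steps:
z = 5362 (z = Mul(Rational(-1, 5), Add(-20031, Mul(-1, 6779))) = Mul(Rational(-1, 5), Add(-20031, -6779)) = Mul(Rational(-1, 5), -26810) = 5362)
Mul(Add(z, Function('I')(173)), Pow(Add(Add(39, Mul(-46, 10)), -46370), -1)) = Mul(Add(5362, 188), Pow(Add(Add(39, Mul(-46, 10)), -46370), -1)) = Mul(5550, Pow(Add(Add(39, -460), -46370), -1)) = Mul(5550, Pow(Add(-421, -46370), -1)) = Mul(5550, Pow(-46791, -1)) = Mul(5550, Rational(-1, 46791)) = Rational(-1850, 15597)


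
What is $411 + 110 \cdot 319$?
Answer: $35501$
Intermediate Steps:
$411 + 110 \cdot 319 = 411 + 35090 = 35501$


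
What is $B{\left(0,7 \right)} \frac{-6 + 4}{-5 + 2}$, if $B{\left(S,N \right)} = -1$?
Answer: $- \frac{2}{3} \approx -0.66667$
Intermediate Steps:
$B{\left(0,7 \right)} \frac{-6 + 4}{-5 + 2} = - \frac{-6 + 4}{-5 + 2} = - \frac{-2}{-3} = - \frac{\left(-2\right) \left(-1\right)}{3} = \left(-1\right) \frac{2}{3} = - \frac{2}{3}$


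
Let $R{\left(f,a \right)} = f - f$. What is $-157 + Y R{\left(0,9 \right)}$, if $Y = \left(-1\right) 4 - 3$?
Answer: $-157$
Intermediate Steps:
$R{\left(f,a \right)} = 0$
$Y = -7$ ($Y = -4 - 3 = -7$)
$-157 + Y R{\left(0,9 \right)} = -157 - 0 = -157 + 0 = -157$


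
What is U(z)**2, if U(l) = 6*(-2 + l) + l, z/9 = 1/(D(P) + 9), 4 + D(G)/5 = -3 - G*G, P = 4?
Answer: 1782225/11236 ≈ 158.62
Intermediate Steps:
D(G) = -35 - 5*G**2 (D(G) = -20 + 5*(-3 - G*G) = -20 + 5*(-3 - G**2) = -20 + (-15 - 5*G**2) = -35 - 5*G**2)
z = -9/106 (z = 9/((-35 - 5*4**2) + 9) = 9/((-35 - 5*16) + 9) = 9/((-35 - 80) + 9) = 9/(-115 + 9) = 9/(-106) = 9*(-1/106) = -9/106 ≈ -0.084906)
U(l) = -12 + 7*l (U(l) = (-12 + 6*l) + l = -12 + 7*l)
U(z)**2 = (-12 + 7*(-9/106))**2 = (-12 - 63/106)**2 = (-1335/106)**2 = 1782225/11236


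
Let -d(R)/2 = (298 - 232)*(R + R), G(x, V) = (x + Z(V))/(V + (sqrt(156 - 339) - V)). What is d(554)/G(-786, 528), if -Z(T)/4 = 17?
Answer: 73128*I*sqrt(183)/427 ≈ 2316.8*I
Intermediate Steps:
Z(T) = -68 (Z(T) = -4*17 = -68)
G(x, V) = -I*sqrt(183)*(-68 + x)/183 (G(x, V) = (x - 68)/(V + (sqrt(156 - 339) - V)) = (-68 + x)/(V + (sqrt(-183) - V)) = (-68 + x)/(V + (I*sqrt(183) - V)) = (-68 + x)/(V + (-V + I*sqrt(183))) = (-68 + x)/((I*sqrt(183))) = (-68 + x)*(-I*sqrt(183)/183) = -I*sqrt(183)*(-68 + x)/183)
d(R) = -264*R (d(R) = -2*(298 - 232)*(R + R) = -132*2*R = -264*R)
d(554)/G(-786, 528) = (-264*554)/((I*sqrt(183)*(68 - 1*(-786))/183)) = -146256*(-I*sqrt(183)/(68 + 786)) = -146256*(-I*sqrt(183)/854) = -(-73128)*I*sqrt(183)/427 = 73128*I*sqrt(183)/427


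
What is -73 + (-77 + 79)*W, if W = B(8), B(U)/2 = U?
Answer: -41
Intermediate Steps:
B(U) = 2*U
W = 16 (W = 2*8 = 16)
-73 + (-77 + 79)*W = -73 + (-77 + 79)*16 = -73 + 2*16 = -73 + 32 = -41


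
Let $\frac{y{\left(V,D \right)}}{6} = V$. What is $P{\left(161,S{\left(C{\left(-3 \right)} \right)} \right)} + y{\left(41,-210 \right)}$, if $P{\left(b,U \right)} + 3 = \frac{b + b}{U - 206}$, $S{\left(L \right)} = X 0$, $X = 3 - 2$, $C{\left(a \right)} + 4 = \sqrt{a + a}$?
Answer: $\frac{24868}{103} \approx 241.44$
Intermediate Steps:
$C{\left(a \right)} = -4 + \sqrt{2} \sqrt{a}$ ($C{\left(a \right)} = -4 + \sqrt{a + a} = -4 + \sqrt{2 a} = -4 + \sqrt{2} \sqrt{a}$)
$X = 1$
$y{\left(V,D \right)} = 6 V$
$S{\left(L \right)} = 0$ ($S{\left(L \right)} = 1 \cdot 0 = 0$)
$P{\left(b,U \right)} = -3 + \frac{2 b}{-206 + U}$ ($P{\left(b,U \right)} = -3 + \frac{b + b}{U - 206} = -3 + \frac{2 b}{-206 + U}$)
$P{\left(161,S{\left(C{\left(-3 \right)} \right)} \right)} + y{\left(41,-210 \right)} = \frac{618 - 0 + 2 \cdot 161}{-206 + 0} + 6 \cdot 41 = \frac{618 + 0 + 322}{-206} + 246 = \left(- \frac{1}{206}\right) 940 + 246 = - \frac{470}{103} + 246 = \frac{24868}{103}$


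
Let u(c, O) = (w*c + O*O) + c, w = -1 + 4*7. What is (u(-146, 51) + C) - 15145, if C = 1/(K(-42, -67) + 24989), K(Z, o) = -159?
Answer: -412972559/24830 ≈ -16632.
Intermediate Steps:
C = 1/24830 (C = 1/(-159 + 24989) = 1/24830 ≈ 4.0274e-5)
w = 27 (w = -1 + 28 = 27)
u(c, O) = O**2 + 28*c (u(c, O) = (27*c + O*O) + c = (27*c + O**2) + c = (O**2 + 27*c) + c = O**2 + 28*c)
(u(-146, 51) + C) - 15145 = ((51**2 + 28*(-146)) + 1/24830) - 15145 = ((2601 - 4088) + 1/24830) - 15145 = (-1487 + 1/24830) - 15145 = -36922209/24830 - 15145 = -412972559/24830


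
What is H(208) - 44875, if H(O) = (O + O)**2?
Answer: 128181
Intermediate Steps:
H(O) = 4*O**2 (H(O) = (2*O)**2 = 4*O**2)
H(208) - 44875 = 4*208**2 - 44875 = 4*43264 - 44875 = 173056 - 44875 = 128181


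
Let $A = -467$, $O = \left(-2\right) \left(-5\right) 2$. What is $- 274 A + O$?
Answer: $127978$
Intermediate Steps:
$O = 20$ ($O = 10 \cdot 2 = 20$)
$- 274 A + O = \left(-274\right) \left(-467\right) + 20 = 127958 + 20 = 127978$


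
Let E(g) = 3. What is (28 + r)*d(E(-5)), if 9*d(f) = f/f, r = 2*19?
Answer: 22/3 ≈ 7.3333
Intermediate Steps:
r = 38
d(f) = 1/9 (d(f) = (f/f)/9 = (1/9)*1 = 1/9)
(28 + r)*d(E(-5)) = (28 + 38)*(1/9) = 66*(1/9) = 22/3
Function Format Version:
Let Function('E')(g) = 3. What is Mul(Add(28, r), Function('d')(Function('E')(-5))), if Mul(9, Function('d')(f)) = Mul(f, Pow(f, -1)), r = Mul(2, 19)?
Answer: Rational(22, 3) ≈ 7.3333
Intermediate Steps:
r = 38
Function('d')(f) = Rational(1, 9) (Function('d')(f) = Mul(Rational(1, 9), Mul(f, Pow(f, -1))) = Mul(Rational(1, 9), 1) = Rational(1, 9))
Mul(Add(28, r), Function('d')(Function('E')(-5))) = Mul(Add(28, 38), Rational(1, 9)) = Mul(66, Rational(1, 9)) = Rational(22, 3)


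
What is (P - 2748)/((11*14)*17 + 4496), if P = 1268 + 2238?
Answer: 379/3557 ≈ 0.10655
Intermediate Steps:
P = 3506
(P - 2748)/((11*14)*17 + 4496) = (3506 - 2748)/((11*14)*17 + 4496) = 758/(154*17 + 4496) = 758/(2618 + 4496) = 758/7114 = 758*(1/7114) = 379/3557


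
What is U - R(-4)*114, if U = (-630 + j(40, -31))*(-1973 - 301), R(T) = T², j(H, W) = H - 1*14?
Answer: 1371672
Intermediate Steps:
j(H, W) = -14 + H (j(H, W) = H - 14 = -14 + H)
U = 1373496 (U = (-630 + (-14 + 40))*(-1973 - 301) = (-630 + 26)*(-2274) = -604*(-2274) = 1373496)
U - R(-4)*114 = 1373496 - (-4)²*114 = 1373496 - 16*114 = 1373496 - 1*1824 = 1373496 - 1824 = 1371672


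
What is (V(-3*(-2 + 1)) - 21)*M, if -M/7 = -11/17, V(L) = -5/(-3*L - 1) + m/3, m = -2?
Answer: -9779/102 ≈ -95.873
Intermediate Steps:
V(L) = -2/3 - 5/(-1 - 3*L) (V(L) = -5/(-3*L - 1) - 2/3 = -5/(-1 - 3*L) - 2*1/3 = -5/(-1 - 3*L) - 2/3 = -2/3 - 5/(-1 - 3*L))
M = 77/17 (M = -(-77)/17 = -7*(-11/17) = 77/17 ≈ 4.5294)
(V(-3*(-2 + 1)) - 21)*M = ((13 - (-18)*(-2 + 1))/(3*(1 + 3*(-3*(-2 + 1)))) - 21)*(77/17) = ((13 - (-18)*(-1))/(3*(1 + 3*(-3*(-1)))) - 21)*(77/17) = ((13 - 6*3)/(3*(1 + 3*3)) - 21)*(77/17) = ((13 - 18)/(3*(1 + 9)) - 21)*(77/17) = ((1/3)*(-5)/10 - 21)*(77/17) = ((1/3)*(1/10)*(-5) - 21)*(77/17) = (-1/6 - 21)*(77/17) = -127/6*77/17 = -9779/102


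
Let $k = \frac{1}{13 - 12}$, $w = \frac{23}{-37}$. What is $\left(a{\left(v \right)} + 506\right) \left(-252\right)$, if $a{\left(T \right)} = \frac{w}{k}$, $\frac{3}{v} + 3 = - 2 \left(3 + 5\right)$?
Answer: $- \frac{4712148}{37} \approx -1.2736 \cdot 10^{5}$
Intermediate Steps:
$w = - \frac{23}{37}$ ($w = 23 \left(- \frac{1}{37}\right) = - \frac{23}{37} \approx -0.62162$)
$k = 1$ ($k = \frac{1}{13 - 12} = 1^{-1} = 1$)
$v = - \frac{3}{19}$ ($v = \frac{3}{-3 - 2 \left(3 + 5\right)} = \frac{3}{-3 - 16} = \frac{3}{-19} = 3 \left(- \frac{1}{19}\right) = - \frac{3}{19} \approx -0.15789$)
$a{\left(T \right)} = - \frac{23}{37}$ ($a{\left(T \right)} = - \frac{23}{37 \cdot 1} = \left(- \frac{23}{37}\right) 1 = - \frac{23}{37}$)
$\left(a{\left(v \right)} + 506\right) \left(-252\right) = \left(- \frac{23}{37} + 506\right) \left(-252\right) = \frac{18699}{37} \left(-252\right) = - \frac{4712148}{37}$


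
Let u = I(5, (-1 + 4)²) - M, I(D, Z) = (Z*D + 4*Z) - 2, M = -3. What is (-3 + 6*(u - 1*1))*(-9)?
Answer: -4347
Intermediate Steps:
I(D, Z) = -2 + 4*Z + D*Z (I(D, Z) = (D*Z + 4*Z) - 2 = (4*Z + D*Z) - 2 = -2 + 4*Z + D*Z)
u = 82 (u = (-2 + 4*(-1 + 4)² + 5*(-1 + 4)²) - 1*(-3) = (-2 + 4*3² + 5*3²) + 3 = (-2 + 4*9 + 5*9) + 3 = (-2 + 36 + 45) + 3 = 79 + 3 = 82)
(-3 + 6*(u - 1*1))*(-9) = (-3 + 6*(82 - 1*1))*(-9) = (-3 + 6*(82 - 1))*(-9) = (-3 + 6*81)*(-9) = (-3 + 486)*(-9) = 483*(-9) = -4347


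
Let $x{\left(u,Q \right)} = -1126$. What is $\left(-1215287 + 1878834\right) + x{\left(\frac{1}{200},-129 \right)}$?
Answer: $662421$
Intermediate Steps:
$\left(-1215287 + 1878834\right) + x{\left(\frac{1}{200},-129 \right)} = \left(-1215287 + 1878834\right) - 1126 = 663547 - 1126 = 662421$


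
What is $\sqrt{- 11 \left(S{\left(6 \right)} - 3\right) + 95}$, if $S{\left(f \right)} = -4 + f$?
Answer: $\sqrt{106} \approx 10.296$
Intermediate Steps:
$\sqrt{- 11 \left(S{\left(6 \right)} - 3\right) + 95} = \sqrt{- 11 \left(\left(-4 + 6\right) - 3\right) + 95} = \sqrt{- 11 \left(2 - 3\right) + 95} = \sqrt{\left(-11\right) \left(-1\right) + 95} = \sqrt{11 + 95} = \sqrt{106}$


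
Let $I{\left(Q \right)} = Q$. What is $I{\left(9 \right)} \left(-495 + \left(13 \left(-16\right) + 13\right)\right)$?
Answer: $-6210$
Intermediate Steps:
$I{\left(9 \right)} \left(-495 + \left(13 \left(-16\right) + 13\right)\right) = 9 \left(-495 + \left(13 \left(-16\right) + 13\right)\right) = 9 \left(-495 + \left(-208 + 13\right)\right) = 9 \left(-495 - 195\right) = 9 \left(-690\right) = -6210$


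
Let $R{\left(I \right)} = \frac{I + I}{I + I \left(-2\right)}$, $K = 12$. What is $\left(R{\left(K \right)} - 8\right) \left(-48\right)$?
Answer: $480$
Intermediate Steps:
$R{\left(I \right)} = -2$ ($R{\left(I \right)} = \frac{2 I}{I - 2 I} = \frac{2 I}{\left(-1\right) I} = 2 I \left(- \frac{1}{I}\right) = -2$)
$\left(R{\left(K \right)} - 8\right) \left(-48\right) = \left(-2 - 8\right) \left(-48\right) = \left(-10\right) \left(-48\right) = 480$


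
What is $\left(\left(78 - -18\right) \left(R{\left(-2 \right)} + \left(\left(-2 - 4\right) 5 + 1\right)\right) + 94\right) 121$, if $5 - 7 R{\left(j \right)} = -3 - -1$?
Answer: $-313874$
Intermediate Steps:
$R{\left(j \right)} = 1$ ($R{\left(j \right)} = \frac{5}{7} - \frac{-3 - -1}{7} = \frac{5}{7} - \frac{-3 + 1}{7} = \frac{5}{7} - - \frac{2}{7} = \frac{5}{7} + \frac{2}{7} = 1$)
$\left(\left(78 - -18\right) \left(R{\left(-2 \right)} + \left(\left(-2 - 4\right) 5 + 1\right)\right) + 94\right) 121 = \left(\left(78 - -18\right) \left(1 + \left(\left(-2 - 4\right) 5 + 1\right)\right) + 94\right) 121 = \left(\left(78 + \left(20 - 2\right)\right) \left(1 + \left(\left(-6\right) 5 + 1\right)\right) + 94\right) 121 = \left(\left(78 + 18\right) \left(1 + \left(-30 + 1\right)\right) + 94\right) 121 = \left(96 \left(1 - 29\right) + 94\right) 121 = \left(96 \left(-28\right) + 94\right) 121 = \left(-2688 + 94\right) 121 = \left(-2594\right) 121 = -313874$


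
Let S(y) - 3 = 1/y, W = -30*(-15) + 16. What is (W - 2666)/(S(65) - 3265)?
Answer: 143000/212029 ≈ 0.67444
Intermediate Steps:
W = 466 (W = 450 + 16 = 466)
S(y) = 3 + 1/y
(W - 2666)/(S(65) - 3265) = (466 - 2666)/((3 + 1/65) - 3265) = -2200/((3 + 1/65) - 3265) = -2200/(196/65 - 3265) = -2200/(-212029/65) = -2200*(-65/212029) = 143000/212029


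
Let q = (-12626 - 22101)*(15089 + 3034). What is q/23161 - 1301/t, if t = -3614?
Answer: -2274467587033/83703854 ≈ -27173.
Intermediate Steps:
q = -629357421 (q = -34727*18123 = -629357421)
q/23161 - 1301/t = -629357421/23161 - 1301/(-3614) = -629357421*1/23161 - 1301*(-1/3614) = -629357421/23161 + 1301/3614 = -2274467587033/83703854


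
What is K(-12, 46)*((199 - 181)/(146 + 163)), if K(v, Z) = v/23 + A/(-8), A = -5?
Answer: 57/9476 ≈ 0.0060152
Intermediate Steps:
K(v, Z) = 5/8 + v/23 (K(v, Z) = v/23 - 5/(-8) = v*(1/23) - 5*(-⅛) = v/23 + 5/8 = 5/8 + v/23)
K(-12, 46)*((199 - 181)/(146 + 163)) = (5/8 + (1/23)*(-12))*((199 - 181)/(146 + 163)) = (5/8 - 12/23)*(18/309) = 19*(18*(1/309))/184 = (19/184)*(6/103) = 57/9476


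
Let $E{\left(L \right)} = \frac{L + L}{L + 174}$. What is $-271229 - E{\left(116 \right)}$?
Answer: $- \frac{1356149}{5} \approx -2.7123 \cdot 10^{5}$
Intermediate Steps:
$E{\left(L \right)} = \frac{2 L}{174 + L}$
$-271229 - E{\left(116 \right)} = -271229 - 2 \cdot 116 \frac{1}{174 + 116} = -271229 - 2 \cdot 116 \cdot \frac{1}{290} = -271229 - \frac{4}{5} = - \frac{1356149}{5}$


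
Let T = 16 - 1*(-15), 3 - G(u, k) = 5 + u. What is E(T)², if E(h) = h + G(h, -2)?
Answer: 4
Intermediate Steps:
G(u, k) = -2 - u (G(u, k) = 3 - (5 + u) = 3 + (-5 - u) = -2 - u)
T = 31 (T = 16 + 15 = 31)
E(h) = -2 (E(h) = h + (-2 - h) = -2)
E(T)² = (-2)² = 4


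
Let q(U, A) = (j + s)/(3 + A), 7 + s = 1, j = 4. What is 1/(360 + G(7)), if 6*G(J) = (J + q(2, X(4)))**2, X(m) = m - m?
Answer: 54/19801 ≈ 0.0027271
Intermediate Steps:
s = -6 (s = -7 + 1 = -6)
X(m) = 0
q(U, A) = -2/(3 + A) (q(U, A) = (4 - 6)/(3 + A) = -2/(3 + A))
G(J) = (-2/3 + J)**2/6 (G(J) = (J - 2/(3 + 0))**2/6 = (J - 2/3)**2/6 = (-2/3 + J)**2/6)
1/(360 + G(7)) = 1/(360 + (-2 + 3*7)**2/54) = 1/(360 + (-2 + 21)**2/54) = 1/(360 + (1/54)*19**2) = 1/(360 + (1/54)*361) = 1/(360 + 361/54) = 1/(19801/54) = 54/19801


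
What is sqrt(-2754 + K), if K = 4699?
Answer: sqrt(1945) ≈ 44.102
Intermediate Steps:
sqrt(-2754 + K) = sqrt(-2754 + 4699) = sqrt(1945)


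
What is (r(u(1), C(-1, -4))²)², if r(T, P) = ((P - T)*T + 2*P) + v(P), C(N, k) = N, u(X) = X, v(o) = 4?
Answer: 0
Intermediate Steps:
r(T, P) = 4 + 2*P + T*(P - T) (r(T, P) = ((P - T)*T + 2*P) + 4 = (T*(P - T) + 2*P) + 4 = (2*P + T*(P - T)) + 4 = 4 + 2*P + T*(P - T))
(r(u(1), C(-1, -4))²)² = ((4 - 1*1² + 2*(-1) - 1*1)²)² = ((4 - 1*1 - 2 - 1)²)² = ((4 - 1 - 2 - 1)²)² = (0²)² = 0² = 0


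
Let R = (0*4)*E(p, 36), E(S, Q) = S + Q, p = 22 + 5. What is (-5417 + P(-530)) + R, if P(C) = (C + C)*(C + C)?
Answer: 1118183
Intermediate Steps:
p = 27
P(C) = 4*C² (P(C) = (2*C)*(2*C) = 4*C²)
E(S, Q) = Q + S
R = 0 (R = (0*4)*(36 + 27) = 0*63 = 0)
(-5417 + P(-530)) + R = (-5417 + 4*(-530)²) + 0 = (-5417 + 4*280900) + 0 = (-5417 + 1123600) + 0 = 1118183 + 0 = 1118183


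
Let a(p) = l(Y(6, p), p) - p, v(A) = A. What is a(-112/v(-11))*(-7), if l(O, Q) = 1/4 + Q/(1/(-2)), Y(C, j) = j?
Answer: 9331/44 ≈ 212.07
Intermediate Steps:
l(O, Q) = 1/4 - 2*Q (l(O, Q) = 1*(1/4) + Q/(-1/2) = 1/4 + Q*(-2) = 1/4 - 2*Q)
a(p) = 1/4 - 3*p (a(p) = (1/4 - 2*p) - p = 1/4 - 3*p)
a(-112/v(-11))*(-7) = (1/4 - (-336)/(-11))*(-7) = (1/4 - (-336)*(-1)/11)*(-7) = (1/4 - 3*112/11)*(-7) = (1/4 - 336/11)*(-7) = -1333/44*(-7) = 9331/44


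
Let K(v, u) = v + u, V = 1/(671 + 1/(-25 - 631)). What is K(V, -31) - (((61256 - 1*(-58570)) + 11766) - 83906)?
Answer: -21003829819/440175 ≈ -47717.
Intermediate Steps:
V = 656/440175 (V = 1/(671 + 1/(-656)) = 1/(671 - 1/656) = 1/(440175/656) = 656/440175 ≈ 0.0014903)
K(v, u) = u + v
K(V, -31) - (((61256 - 1*(-58570)) + 11766) - 83906) = (-31 + 656/440175) - (((61256 - 1*(-58570)) + 11766) - 83906) = -13644769/440175 - (((61256 + 58570) + 11766) - 83906) = -13644769/440175 - ((119826 + 11766) - 83906) = -13644769/440175 - (131592 - 83906) = -13644769/440175 - 1*47686 = -13644769/440175 - 47686 = -21003829819/440175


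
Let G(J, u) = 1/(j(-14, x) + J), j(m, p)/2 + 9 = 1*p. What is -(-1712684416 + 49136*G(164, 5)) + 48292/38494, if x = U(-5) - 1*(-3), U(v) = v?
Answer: 2340446152641462/1366537 ≈ 1.7127e+9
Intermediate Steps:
x = -2 (x = -5 - 1*(-3) = -5 + 3 = -2)
j(m, p) = -18 + 2*p (j(m, p) = -18 + 2*(1*p) = -18 + 2*p)
G(J, u) = 1/(-22 + J) (G(J, u) = 1/((-18 + 2*(-2)) + J) = 1/((-18 - 4) + J) = 1/(-22 + J))
-(-1712684416 + 49136*G(164, 5)) + 48292/38494 = -(-1712684416 + 49136/(-22 + 164)) + 48292/38494 = -49136/(1/(1/142 - 34856)) + 48292*(1/38494) = -49136/(1/(1/142 - 34856)) + 24146/19247 = -49136/(1/(-4949551/142)) + 24146/19247 = -49136/(-142/4949551) + 24146/19247 = -49136*(-4949551/142) + 24146/19247 = 121600568968/71 + 24146/19247 = 2340446152641462/1366537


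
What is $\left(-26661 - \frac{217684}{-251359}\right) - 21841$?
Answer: $- \frac{12191196534}{251359} \approx -48501.0$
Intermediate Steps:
$\left(-26661 - \frac{217684}{-251359}\right) - 21841 = \left(-26661 - - \frac{217684}{251359}\right) - 21841 = \left(-26661 + \frac{217684}{251359}\right) - 21841 = - \frac{6701264615}{251359} - 21841 = - \frac{12191196534}{251359}$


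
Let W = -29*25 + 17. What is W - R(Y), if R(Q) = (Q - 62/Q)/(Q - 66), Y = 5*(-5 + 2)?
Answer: -860383/1215 ≈ -708.13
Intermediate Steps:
Y = -15 (Y = 5*(-3) = -15)
R(Q) = (Q - 62/Q)/(-66 + Q)
W = -708 (W = -725 + 17 = -708)
W - R(Y) = -708 - (-62 + (-15)**2)/((-15)*(-66 - 15)) = -708 - (-1)*(-62 + 225)/(15*(-81)) = -708 - (-1)*(-1)*163/(15*81) = -708 - 1*163/1215 = -708 - 163/1215 = -860383/1215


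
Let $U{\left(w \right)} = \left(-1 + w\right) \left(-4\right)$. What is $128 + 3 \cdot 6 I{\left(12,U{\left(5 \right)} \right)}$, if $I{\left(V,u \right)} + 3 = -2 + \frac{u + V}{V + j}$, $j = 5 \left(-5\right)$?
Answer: $\frac{566}{13} \approx 43.538$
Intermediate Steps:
$U{\left(w \right)} = 4 - 4 w$
$j = -25$
$I{\left(V,u \right)} = -5 + \frac{V + u}{-25 + V}$ ($I{\left(V,u \right)} = -3 - \left(2 - \frac{u + V}{V - 25}\right) = -3 - \left(2 - \frac{V + u}{-25 + V}\right) = -5 + \frac{V + u}{-25 + V}$)
$128 + 3 \cdot 6 I{\left(12,U{\left(5 \right)} \right)} = 128 + 3 \cdot 6 \frac{125 + \left(4 - 20\right) - 48}{-25 + 12} = 128 + 18 \frac{125 + \left(4 - 20\right) - 48}{-13} = 128 + 18 \left(- \frac{125 - 16 - 48}{13}\right) = 128 + 18 \left(\left(- \frac{1}{13}\right) 61\right) = 128 + 18 \left(- \frac{61}{13}\right) = 128 - \frac{1098}{13} = \frac{566}{13}$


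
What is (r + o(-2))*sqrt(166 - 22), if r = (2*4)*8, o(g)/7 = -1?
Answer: 684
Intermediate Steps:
o(g) = -7 (o(g) = 7*(-1) = -7)
r = 64 (r = 8*8 = 64)
(r + o(-2))*sqrt(166 - 22) = (64 - 7)*sqrt(166 - 22) = 57*sqrt(144) = 57*12 = 684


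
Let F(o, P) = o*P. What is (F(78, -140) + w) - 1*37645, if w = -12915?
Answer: -61480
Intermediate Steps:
F(o, P) = P*o
(F(78, -140) + w) - 1*37645 = (-140*78 - 12915) - 1*37645 = (-10920 - 12915) - 37645 = -23835 - 37645 = -61480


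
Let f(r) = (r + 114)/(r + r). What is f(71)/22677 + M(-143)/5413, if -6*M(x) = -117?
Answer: 31897009/8715292671 ≈ 0.0036599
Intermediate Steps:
M(x) = 39/2 (M(x) = -⅙*(-117) = 39/2)
f(r) = (114 + r)/(2*r) (f(r) = (114 + r)/((2*r)) = (114 + r)*(1/(2*r)) = (114 + r)/(2*r))
f(71)/22677 + M(-143)/5413 = ((½)*(114 + 71)/71)/22677 + (39/2)/5413 = ((½)*(1/71)*185)*(1/22677) + (39/2)*(1/5413) = (185/142)*(1/22677) + 39/10826 = 185/3220134 + 39/10826 = 31897009/8715292671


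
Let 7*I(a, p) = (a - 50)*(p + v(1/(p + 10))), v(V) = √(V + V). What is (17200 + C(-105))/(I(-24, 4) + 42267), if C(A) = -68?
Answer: 248124075164/611543782827 + 8874376*√7/611543782827 ≈ 0.40577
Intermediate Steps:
v(V) = √2*√V (v(V) = √(2*V) = √2*√V)
I(a, p) = (-50 + a)*(p + √2*√(1/(10 + p)))/7 (I(a, p) = ((a - 50)*(p + √2*√(1/(p + 10))))/7 = ((-50 + a)*(p + √2*√(1/(10 + p))))/7 = (-50 + a)*(p + √2*√(1/(10 + p)))/7)
(17200 + C(-105))/(I(-24, 4) + 42267) = (17200 - 68)/((-50/7*4 - 50*√2*√(1/(10 + 4))/7 + (⅐)*(-24)*4 + (⅐)*(-24)*√2*√(1/(10 + 4))) + 42267) = 17132/((-200/7 - 50*√2*√(1/14)/7 - 96/7 + (⅐)*(-24)*√2*√(1/14)) + 42267) = 17132/((-200/7 - 50*√2*√14/14/7 - 96/7 + (⅐)*(-24)*√2*(√14/14)) + 42267) = 17132/((-200/7 - 50*√7/49 - 96/7 - 24*√7/49) + 42267) = 17132/((-296/7 - 74*√7/49) + 42267) = 17132/(295573/7 - 74*√7/49)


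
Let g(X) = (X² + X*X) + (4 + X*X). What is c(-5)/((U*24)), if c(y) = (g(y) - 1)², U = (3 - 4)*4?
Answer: -507/8 ≈ -63.375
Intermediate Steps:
U = -4 (U = -1*4 = -4)
g(X) = 4 + 3*X² (g(X) = (X² + X²) + (4 + X²) = 2*X² + (4 + X²) = 4 + 3*X²)
c(y) = (3 + 3*y²)² (c(y) = ((4 + 3*y²) - 1)² = (3 + 3*y²)²)
c(-5)/((U*24)) = (9*(1 + (-5)²)²)/((-4*24)) = (9*(1 + 25)²)/(-96) = (9*26²)*(-1/96) = (9*676)*(-1/96) = 6084*(-1/96) = -507/8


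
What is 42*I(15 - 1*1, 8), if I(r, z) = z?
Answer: 336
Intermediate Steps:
42*I(15 - 1*1, 8) = 42*8 = 336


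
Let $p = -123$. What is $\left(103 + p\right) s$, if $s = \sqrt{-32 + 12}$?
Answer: $- 40 i \sqrt{5} \approx - 89.443 i$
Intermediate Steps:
$s = 2 i \sqrt{5}$ ($s = \sqrt{-20} = 2 i \sqrt{5} \approx 4.4721 i$)
$\left(103 + p\right) s = \left(103 - 123\right) 2 i \sqrt{5} = - 20 \cdot 2 i \sqrt{5} = - 40 i \sqrt{5}$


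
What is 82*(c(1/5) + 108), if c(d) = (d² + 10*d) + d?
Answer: 225992/25 ≈ 9039.7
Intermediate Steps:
c(d) = d² + 11*d
82*(c(1/5) + 108) = 82*((11 + 1/5)/5 + 108) = 82*((11 + ⅕)/5 + 108) = 82*((⅕)*(56/5) + 108) = 82*(56/25 + 108) = 82*(2756/25) = 225992/25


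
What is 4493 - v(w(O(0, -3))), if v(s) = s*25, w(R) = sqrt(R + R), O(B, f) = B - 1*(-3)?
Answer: 4493 - 25*sqrt(6) ≈ 4431.8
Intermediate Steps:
O(B, f) = 3 + B (O(B, f) = B + 3 = 3 + B)
w(R) = sqrt(2)*sqrt(R) (w(R) = sqrt(2*R) = sqrt(2)*sqrt(R))
v(s) = 25*s
4493 - v(w(O(0, -3))) = 4493 - 25*sqrt(2)*sqrt(3 + 0) = 4493 - 25*sqrt(2)*sqrt(3) = 4493 - 25*sqrt(6)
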